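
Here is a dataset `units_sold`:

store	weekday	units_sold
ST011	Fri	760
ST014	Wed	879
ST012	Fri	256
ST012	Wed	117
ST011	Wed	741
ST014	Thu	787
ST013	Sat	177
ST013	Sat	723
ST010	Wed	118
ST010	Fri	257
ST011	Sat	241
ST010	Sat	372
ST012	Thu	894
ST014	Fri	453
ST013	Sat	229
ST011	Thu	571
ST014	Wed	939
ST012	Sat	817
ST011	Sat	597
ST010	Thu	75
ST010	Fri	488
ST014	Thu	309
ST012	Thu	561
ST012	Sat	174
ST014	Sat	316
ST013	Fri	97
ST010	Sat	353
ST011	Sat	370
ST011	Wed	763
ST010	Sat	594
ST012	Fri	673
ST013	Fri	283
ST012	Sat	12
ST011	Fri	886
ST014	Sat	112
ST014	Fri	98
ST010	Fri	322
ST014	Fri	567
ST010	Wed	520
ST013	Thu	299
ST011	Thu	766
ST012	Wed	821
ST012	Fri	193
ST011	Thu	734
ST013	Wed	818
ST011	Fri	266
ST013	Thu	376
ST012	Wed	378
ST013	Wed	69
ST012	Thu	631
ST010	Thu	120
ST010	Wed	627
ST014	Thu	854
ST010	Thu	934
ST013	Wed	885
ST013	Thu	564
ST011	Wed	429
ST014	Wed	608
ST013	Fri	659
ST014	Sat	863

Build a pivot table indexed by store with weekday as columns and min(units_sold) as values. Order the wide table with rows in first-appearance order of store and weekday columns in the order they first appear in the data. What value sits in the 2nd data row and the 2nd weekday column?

With rows in first-appearance order of store, row 2 is store=ST014. weekday columns in first-appearance order: Fri, Wed, Thu, Sat; column 2 is Wed.
Long rows with store=ST014, weekday=Wed: min(879, 939, 608) = 608.

608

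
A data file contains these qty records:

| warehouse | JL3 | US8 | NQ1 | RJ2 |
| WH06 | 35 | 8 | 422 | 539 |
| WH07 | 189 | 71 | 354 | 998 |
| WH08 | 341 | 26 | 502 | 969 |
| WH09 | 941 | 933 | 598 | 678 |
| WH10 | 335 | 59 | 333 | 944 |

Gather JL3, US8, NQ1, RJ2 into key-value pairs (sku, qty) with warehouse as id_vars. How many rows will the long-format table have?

20

5 warehouse values × 4 melted columns = 20 rows.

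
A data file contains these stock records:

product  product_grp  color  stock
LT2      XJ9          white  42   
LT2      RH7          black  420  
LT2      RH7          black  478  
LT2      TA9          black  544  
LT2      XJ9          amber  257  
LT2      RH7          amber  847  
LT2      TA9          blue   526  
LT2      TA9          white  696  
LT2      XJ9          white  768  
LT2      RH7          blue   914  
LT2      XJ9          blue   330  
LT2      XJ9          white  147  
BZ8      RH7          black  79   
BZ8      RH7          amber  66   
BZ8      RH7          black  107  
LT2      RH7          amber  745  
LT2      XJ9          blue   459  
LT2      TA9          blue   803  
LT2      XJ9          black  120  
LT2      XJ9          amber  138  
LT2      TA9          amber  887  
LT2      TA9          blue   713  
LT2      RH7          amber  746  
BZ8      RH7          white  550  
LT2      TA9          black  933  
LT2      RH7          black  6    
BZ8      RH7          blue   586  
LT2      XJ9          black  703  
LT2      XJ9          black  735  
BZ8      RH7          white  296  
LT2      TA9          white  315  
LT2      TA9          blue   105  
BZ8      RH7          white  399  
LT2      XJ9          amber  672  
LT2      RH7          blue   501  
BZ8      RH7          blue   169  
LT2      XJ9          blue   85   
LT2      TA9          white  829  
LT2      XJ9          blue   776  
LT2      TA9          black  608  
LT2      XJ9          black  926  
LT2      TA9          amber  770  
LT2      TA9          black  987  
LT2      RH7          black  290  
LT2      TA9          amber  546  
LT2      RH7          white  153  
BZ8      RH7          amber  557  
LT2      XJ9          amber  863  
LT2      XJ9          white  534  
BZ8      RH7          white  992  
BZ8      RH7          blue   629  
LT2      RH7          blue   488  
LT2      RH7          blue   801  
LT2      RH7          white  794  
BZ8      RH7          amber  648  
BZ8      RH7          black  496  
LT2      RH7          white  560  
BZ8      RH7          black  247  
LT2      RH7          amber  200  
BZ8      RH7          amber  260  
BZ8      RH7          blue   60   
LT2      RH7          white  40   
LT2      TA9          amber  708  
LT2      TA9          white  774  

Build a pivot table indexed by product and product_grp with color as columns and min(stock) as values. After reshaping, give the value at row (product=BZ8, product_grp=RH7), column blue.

60

Rows with product=BZ8, product_grp=RH7 and color=blue: stock values are 586, 169, 629, 60.
min(586, 169, 629, 60) = 60.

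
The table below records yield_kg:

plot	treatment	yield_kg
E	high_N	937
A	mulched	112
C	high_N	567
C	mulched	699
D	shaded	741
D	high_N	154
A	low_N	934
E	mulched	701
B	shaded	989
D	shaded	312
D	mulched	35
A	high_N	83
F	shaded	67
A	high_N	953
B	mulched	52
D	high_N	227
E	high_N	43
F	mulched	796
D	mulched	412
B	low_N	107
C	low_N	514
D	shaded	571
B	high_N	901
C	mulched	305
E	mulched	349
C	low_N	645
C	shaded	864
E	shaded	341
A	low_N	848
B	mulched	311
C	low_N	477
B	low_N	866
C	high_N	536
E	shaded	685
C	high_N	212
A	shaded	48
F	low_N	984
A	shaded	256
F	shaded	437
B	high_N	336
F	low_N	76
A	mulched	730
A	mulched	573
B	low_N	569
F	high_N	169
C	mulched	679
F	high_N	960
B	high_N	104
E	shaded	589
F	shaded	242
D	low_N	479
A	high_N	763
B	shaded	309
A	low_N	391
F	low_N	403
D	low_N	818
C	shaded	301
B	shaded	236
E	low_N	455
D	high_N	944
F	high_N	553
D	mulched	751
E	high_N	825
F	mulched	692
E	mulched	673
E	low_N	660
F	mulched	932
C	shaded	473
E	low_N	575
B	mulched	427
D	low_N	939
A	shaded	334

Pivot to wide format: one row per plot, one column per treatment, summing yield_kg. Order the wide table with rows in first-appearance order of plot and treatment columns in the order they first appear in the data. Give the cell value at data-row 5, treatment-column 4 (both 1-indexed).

1542

With rows in first-appearance order of plot, row 5 is plot=B. treatment columns in first-appearance order: high_N, mulched, shaded, low_N; column 4 is low_N.
Long rows with plot=B, treatment=low_N: 107 + 866 + 569 = 1542.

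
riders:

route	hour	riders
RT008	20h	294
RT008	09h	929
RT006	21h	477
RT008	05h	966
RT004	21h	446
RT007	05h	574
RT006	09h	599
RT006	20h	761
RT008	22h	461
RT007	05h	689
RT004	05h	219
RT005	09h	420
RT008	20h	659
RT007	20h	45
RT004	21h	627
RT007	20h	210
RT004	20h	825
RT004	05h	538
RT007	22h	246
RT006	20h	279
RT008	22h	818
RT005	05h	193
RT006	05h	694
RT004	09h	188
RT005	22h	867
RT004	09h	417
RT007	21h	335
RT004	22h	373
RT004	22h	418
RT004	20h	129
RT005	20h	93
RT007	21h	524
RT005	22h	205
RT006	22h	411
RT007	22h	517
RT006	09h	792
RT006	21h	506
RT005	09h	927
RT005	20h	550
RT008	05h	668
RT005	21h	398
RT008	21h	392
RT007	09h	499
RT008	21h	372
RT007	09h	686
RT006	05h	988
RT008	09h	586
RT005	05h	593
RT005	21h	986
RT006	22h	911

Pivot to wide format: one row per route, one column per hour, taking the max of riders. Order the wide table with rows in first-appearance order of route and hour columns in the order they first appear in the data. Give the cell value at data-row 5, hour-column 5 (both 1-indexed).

With rows in first-appearance order of route, row 5 is route=RT005. hour columns in first-appearance order: 20h, 09h, 21h, 05h, 22h; column 5 is 22h.
Long rows with route=RT005, hour=22h: max(867, 205) = 867.

867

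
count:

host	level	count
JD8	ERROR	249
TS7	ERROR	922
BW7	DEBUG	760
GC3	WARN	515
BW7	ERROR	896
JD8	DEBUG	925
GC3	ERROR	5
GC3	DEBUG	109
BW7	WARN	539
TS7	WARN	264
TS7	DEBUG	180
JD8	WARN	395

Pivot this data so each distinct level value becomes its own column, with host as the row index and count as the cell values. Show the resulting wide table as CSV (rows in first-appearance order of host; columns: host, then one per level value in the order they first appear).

host,ERROR,DEBUG,WARN
JD8,249,925,395
TS7,922,180,264
BW7,896,760,539
GC3,5,109,515

Columns: host plus the 3 distinct level values (ERROR, DEBUG, WARN).
For example, row JD8 column ERROR takes count=249 from the long row (JD8, ERROR).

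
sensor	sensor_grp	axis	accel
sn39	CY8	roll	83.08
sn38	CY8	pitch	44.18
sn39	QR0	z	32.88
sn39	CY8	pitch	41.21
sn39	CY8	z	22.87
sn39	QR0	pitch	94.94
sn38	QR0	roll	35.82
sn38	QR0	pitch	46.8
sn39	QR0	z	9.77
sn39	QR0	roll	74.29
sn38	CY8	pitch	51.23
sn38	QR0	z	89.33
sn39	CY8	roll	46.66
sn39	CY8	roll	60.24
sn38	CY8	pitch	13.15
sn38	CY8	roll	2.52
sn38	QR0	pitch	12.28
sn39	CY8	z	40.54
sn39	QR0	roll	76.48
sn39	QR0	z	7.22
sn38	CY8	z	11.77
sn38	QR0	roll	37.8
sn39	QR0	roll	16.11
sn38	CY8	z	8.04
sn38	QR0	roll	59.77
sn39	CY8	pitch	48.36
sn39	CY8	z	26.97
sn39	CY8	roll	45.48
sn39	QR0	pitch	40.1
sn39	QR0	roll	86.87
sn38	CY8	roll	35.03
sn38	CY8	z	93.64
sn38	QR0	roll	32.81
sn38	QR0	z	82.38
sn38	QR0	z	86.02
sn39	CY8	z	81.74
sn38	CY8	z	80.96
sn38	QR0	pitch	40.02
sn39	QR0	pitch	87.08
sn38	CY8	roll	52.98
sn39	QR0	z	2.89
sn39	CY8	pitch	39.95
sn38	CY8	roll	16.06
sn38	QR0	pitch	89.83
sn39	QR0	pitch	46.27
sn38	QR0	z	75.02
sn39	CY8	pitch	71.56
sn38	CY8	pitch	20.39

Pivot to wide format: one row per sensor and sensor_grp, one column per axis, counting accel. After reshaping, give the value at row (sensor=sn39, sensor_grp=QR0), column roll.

4

Rows with sensor=sn39, sensor_grp=QR0 and axis=roll: accel values are 74.29, 76.48, 16.11, 86.87.
4 rows match — count = 4.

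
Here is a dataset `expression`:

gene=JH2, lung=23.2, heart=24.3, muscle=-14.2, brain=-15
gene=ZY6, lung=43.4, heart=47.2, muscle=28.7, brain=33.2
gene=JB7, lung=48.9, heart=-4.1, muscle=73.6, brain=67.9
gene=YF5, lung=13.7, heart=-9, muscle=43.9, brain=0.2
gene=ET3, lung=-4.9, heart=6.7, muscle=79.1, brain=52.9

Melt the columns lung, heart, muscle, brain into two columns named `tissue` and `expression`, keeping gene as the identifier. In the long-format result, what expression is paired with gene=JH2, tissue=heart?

24.3

Unpivoting turns each (gene, wide-column) pair into one long row.
The wide cell at row JH2, column heart holds 24.3, so the long row (JH2, heart) has expression=24.3.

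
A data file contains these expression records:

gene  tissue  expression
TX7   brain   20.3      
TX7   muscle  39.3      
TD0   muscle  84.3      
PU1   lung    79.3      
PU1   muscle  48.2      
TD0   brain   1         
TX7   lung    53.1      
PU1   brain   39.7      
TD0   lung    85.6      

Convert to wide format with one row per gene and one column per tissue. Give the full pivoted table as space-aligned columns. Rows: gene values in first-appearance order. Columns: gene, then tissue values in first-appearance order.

gene  brain  muscle  lung
TX7   20.3   39.3    53.1
TD0   1      84.3    85.6
PU1   39.7   48.2    79.3

Columns: gene plus the 3 distinct tissue values (brain, muscle, lung).
For example, row TX7 column brain takes expression=20.3 from the long row (TX7, brain).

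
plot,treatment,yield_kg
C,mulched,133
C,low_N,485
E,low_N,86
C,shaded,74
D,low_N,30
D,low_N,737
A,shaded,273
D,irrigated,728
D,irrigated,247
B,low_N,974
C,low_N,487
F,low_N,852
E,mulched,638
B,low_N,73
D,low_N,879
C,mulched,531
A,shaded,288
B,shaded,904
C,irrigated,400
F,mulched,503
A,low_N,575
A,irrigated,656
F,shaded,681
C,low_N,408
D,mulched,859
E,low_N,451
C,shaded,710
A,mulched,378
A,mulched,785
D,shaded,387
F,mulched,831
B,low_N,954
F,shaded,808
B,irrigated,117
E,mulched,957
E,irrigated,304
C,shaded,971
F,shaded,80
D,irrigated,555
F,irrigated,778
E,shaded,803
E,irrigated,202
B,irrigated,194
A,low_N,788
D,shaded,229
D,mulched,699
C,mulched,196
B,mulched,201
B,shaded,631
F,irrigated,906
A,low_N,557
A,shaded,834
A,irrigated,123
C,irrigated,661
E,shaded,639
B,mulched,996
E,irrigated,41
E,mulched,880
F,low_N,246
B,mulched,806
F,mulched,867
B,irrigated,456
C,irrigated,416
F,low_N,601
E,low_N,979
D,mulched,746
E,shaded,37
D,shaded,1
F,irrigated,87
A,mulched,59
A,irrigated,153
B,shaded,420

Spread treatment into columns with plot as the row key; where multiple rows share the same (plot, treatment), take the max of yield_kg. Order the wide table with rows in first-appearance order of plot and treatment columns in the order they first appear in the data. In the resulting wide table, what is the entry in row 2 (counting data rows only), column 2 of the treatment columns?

With rows in first-appearance order of plot, row 2 is plot=E. treatment columns in first-appearance order: mulched, low_N, shaded, irrigated; column 2 is low_N.
Long rows with plot=E, treatment=low_N: max(86, 451, 979) = 979.

979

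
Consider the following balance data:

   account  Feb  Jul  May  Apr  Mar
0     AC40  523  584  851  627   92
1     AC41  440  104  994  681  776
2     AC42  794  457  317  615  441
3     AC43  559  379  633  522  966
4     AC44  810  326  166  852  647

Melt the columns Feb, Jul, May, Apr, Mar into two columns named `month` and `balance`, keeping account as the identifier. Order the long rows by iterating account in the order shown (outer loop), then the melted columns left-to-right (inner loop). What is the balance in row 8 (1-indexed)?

994

25 rows total (5 × 5). Row 8: index ⌊(8-1)/5⌋ = 1 into account → AC41; (8-1) mod 5 = 2 into the melted columns → May.
So row 8 is (AC41, May, 994); balance = 994.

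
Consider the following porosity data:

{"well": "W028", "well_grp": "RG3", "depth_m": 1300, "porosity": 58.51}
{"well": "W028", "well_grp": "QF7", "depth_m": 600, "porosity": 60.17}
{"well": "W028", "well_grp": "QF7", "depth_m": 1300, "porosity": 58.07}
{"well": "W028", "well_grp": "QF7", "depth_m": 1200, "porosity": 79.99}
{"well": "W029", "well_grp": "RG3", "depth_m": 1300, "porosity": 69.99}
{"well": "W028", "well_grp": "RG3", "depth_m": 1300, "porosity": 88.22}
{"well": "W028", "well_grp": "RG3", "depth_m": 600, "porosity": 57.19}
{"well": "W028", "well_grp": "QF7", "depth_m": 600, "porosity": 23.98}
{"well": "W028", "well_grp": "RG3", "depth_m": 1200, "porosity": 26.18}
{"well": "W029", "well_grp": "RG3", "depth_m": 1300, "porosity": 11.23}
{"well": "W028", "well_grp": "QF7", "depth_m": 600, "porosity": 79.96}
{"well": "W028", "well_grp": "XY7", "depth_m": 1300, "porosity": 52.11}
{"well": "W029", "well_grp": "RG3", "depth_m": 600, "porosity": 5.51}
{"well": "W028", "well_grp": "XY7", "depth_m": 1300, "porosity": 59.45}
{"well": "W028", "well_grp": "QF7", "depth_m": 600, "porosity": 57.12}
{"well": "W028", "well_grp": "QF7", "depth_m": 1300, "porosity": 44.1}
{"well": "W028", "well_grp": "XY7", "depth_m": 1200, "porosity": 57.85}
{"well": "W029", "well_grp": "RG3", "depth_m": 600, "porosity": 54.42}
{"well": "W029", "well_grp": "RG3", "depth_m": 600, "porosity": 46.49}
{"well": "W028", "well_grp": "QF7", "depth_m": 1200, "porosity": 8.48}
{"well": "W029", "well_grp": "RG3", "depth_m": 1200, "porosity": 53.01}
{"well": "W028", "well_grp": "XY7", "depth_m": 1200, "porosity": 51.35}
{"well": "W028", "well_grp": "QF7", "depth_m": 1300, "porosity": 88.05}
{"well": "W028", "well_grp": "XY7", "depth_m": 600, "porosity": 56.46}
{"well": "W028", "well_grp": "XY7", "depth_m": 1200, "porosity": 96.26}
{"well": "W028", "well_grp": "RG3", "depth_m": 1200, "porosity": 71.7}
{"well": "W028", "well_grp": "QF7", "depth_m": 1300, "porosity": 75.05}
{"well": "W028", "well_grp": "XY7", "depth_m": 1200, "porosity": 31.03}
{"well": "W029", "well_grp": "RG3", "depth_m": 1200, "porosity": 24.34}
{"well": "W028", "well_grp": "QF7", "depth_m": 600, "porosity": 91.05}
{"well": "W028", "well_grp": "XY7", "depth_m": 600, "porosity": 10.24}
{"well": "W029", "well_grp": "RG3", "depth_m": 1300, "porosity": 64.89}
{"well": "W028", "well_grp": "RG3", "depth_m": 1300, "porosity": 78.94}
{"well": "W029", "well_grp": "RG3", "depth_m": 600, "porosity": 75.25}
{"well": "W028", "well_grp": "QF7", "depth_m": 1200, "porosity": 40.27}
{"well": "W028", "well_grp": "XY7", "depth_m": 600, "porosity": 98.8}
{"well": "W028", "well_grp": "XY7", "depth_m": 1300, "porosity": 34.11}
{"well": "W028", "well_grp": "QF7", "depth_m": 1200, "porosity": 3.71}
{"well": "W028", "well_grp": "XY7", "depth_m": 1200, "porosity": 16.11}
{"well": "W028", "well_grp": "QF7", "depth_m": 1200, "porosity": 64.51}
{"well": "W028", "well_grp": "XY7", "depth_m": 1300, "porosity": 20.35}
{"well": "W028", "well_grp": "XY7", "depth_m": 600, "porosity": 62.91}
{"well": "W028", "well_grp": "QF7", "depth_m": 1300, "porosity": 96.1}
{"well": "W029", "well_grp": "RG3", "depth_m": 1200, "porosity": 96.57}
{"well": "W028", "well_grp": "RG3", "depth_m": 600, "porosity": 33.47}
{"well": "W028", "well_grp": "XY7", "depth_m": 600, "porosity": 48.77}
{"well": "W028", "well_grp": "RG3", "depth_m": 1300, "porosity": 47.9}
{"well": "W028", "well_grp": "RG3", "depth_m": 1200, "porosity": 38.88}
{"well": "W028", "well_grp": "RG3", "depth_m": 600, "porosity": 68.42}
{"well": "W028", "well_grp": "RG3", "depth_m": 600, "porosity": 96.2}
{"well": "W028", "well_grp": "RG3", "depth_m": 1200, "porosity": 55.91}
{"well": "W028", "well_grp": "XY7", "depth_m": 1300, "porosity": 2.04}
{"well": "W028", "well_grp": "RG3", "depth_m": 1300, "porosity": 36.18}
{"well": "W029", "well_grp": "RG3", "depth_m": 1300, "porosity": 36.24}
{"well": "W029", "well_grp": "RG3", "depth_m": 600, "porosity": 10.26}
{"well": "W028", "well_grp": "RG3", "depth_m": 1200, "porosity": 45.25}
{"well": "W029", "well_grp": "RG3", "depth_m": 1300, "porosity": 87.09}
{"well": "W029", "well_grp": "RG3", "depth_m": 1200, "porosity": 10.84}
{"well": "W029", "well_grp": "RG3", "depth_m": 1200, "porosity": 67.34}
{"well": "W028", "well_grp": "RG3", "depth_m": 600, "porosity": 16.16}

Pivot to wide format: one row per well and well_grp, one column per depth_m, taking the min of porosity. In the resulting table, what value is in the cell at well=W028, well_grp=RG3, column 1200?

Rows with well=W028, well_grp=RG3 and depth_m=1200: porosity values are 26.18, 71.7, 38.88, 55.91, 45.25.
min(26.18, 71.7, 38.88, 55.91, 45.25) = 26.18.

26.18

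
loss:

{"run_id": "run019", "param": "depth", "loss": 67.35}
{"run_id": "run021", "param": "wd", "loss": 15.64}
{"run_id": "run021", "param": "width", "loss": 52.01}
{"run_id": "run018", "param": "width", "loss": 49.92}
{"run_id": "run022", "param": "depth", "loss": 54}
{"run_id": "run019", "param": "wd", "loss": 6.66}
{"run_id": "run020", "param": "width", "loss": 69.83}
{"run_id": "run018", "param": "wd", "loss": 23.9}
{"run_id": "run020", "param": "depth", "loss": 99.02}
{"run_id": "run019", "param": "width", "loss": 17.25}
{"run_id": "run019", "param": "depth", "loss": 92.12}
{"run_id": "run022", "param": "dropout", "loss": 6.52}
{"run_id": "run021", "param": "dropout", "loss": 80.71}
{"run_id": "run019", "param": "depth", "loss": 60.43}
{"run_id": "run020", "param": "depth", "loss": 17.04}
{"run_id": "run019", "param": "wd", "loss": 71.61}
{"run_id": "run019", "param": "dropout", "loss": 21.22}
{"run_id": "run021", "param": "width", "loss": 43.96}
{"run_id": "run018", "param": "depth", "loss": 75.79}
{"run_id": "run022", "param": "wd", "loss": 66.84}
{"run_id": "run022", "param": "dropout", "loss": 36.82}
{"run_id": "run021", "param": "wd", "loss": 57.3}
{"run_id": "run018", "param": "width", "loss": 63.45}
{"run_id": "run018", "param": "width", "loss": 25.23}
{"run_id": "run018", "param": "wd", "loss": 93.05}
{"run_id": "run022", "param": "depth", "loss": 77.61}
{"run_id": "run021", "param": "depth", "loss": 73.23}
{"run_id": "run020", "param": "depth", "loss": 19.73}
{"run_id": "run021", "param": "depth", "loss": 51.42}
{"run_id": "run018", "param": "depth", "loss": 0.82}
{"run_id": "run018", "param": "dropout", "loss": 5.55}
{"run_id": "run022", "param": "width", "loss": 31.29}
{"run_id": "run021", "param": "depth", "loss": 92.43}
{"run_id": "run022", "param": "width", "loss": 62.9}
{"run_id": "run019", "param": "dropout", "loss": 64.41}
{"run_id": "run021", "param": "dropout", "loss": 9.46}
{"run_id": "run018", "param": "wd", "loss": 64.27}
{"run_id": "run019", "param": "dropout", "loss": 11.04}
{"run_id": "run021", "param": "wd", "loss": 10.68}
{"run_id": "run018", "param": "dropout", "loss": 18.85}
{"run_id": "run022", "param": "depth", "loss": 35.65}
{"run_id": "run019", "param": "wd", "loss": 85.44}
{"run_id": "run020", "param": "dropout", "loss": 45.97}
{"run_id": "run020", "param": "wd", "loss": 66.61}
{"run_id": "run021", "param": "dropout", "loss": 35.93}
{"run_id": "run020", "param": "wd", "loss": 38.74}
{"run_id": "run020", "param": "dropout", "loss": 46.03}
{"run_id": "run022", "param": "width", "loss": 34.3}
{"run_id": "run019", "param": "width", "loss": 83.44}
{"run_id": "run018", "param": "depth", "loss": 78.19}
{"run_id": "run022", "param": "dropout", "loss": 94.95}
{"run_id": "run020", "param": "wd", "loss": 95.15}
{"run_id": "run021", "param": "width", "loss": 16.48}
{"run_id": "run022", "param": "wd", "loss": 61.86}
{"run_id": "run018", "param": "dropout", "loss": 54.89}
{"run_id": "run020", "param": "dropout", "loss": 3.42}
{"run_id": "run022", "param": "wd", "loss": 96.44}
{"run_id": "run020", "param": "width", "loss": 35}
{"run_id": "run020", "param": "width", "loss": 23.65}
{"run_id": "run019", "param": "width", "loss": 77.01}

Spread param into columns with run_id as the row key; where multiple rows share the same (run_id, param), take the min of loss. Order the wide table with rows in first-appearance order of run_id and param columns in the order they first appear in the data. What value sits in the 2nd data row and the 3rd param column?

16.48

With rows in first-appearance order of run_id, row 2 is run_id=run021. param columns in first-appearance order: depth, wd, width, dropout; column 3 is width.
Long rows with run_id=run021, param=width: min(52.01, 43.96, 16.48) = 16.48.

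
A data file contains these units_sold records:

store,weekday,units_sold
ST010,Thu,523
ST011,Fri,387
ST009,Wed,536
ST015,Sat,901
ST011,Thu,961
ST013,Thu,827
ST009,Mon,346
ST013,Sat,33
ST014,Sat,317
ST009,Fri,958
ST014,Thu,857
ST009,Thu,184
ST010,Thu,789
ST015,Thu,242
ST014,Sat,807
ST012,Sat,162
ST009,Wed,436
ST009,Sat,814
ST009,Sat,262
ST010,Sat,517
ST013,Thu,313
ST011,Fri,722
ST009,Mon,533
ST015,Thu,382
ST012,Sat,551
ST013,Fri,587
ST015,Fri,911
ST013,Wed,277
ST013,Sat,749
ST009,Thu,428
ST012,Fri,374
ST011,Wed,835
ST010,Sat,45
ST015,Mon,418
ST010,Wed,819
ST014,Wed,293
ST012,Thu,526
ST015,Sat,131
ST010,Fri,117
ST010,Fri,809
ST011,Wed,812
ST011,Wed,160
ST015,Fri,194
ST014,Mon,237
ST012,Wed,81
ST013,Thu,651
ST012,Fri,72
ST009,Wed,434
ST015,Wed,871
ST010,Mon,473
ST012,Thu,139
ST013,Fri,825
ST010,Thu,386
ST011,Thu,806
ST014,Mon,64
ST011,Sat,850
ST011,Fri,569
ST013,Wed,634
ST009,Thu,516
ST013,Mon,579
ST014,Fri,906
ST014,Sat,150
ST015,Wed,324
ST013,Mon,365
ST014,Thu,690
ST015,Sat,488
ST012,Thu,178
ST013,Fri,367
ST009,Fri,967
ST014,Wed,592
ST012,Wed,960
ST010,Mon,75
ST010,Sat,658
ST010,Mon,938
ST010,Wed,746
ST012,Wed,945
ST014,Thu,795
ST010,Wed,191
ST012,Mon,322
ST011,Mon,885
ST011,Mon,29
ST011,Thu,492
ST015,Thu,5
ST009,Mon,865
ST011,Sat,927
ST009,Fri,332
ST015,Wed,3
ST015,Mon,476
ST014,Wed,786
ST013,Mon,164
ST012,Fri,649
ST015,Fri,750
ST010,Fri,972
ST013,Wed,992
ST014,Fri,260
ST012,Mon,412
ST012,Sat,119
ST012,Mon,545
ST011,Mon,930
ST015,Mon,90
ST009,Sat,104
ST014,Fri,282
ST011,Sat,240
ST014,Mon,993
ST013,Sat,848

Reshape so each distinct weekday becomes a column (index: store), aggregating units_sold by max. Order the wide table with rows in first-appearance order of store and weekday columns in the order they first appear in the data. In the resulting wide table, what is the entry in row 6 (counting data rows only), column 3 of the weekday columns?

786

With rows in first-appearance order of store, row 6 is store=ST014. weekday columns in first-appearance order: Thu, Fri, Wed, Sat, Mon; column 3 is Wed.
Long rows with store=ST014, weekday=Wed: max(293, 592, 786) = 786.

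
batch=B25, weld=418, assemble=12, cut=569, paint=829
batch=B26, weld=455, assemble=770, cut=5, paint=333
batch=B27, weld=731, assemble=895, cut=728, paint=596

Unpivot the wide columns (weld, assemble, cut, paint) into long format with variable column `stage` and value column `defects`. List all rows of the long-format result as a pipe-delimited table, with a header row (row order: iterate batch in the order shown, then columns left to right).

| batch | stage | defects |
| B25 | weld | 418 |
| B25 | assemble | 12 |
| B25 | cut | 569 |
| B25 | paint | 829 |
| B26 | weld | 455 |
| B26 | assemble | 770 |
| B26 | cut | 5 |
| B26 | paint | 333 |
| B27 | weld | 731 |
| B27 | assemble | 895 |
| B27 | cut | 728 |
| B27 | paint | 596 |

Each (batch, column) pair becomes one row: 3 × 4 = 12 rows.
For example, (B25, weld) → defects=418.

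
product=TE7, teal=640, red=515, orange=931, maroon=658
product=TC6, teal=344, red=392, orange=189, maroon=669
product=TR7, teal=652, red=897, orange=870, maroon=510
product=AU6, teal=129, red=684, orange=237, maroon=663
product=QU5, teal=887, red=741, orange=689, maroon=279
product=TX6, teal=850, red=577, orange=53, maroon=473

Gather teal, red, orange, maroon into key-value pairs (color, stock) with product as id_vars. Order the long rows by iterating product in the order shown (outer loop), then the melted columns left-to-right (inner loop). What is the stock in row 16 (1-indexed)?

24 rows total (6 × 4). Row 16: index ⌊(16-1)/4⌋ = 3 into product → AU6; (16-1) mod 4 = 3 into the melted columns → maroon.
So row 16 is (AU6, maroon, 663); stock = 663.

663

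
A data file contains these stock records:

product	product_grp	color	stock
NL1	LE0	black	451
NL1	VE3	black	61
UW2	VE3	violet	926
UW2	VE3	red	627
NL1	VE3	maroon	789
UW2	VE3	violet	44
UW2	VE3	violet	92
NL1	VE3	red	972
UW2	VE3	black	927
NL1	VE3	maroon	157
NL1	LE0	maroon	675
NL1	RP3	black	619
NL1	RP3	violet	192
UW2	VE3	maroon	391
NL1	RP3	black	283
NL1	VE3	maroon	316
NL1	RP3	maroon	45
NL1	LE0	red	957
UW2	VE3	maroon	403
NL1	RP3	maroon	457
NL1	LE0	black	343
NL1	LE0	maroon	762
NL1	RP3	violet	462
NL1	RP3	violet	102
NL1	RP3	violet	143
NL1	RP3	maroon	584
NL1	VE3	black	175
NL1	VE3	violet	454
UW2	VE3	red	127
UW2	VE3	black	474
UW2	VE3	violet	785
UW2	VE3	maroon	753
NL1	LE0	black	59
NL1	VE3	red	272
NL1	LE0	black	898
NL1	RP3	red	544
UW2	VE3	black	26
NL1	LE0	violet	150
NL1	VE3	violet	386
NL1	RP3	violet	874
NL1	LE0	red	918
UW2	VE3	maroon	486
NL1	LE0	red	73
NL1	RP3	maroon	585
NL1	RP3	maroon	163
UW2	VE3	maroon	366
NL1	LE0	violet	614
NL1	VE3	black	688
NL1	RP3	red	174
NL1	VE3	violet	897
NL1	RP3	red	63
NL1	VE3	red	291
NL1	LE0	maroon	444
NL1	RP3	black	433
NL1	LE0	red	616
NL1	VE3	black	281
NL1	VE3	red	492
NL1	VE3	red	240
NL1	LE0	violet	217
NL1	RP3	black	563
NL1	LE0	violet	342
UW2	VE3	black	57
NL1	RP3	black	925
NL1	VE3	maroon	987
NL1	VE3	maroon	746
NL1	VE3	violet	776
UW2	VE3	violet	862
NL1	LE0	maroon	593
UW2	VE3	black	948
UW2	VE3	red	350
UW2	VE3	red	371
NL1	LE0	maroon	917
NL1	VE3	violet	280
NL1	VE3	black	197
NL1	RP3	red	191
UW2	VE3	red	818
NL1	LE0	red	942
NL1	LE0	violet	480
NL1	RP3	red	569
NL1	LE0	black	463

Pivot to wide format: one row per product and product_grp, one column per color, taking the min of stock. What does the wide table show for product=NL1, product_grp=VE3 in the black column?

61

Rows with product=NL1, product_grp=VE3 and color=black: stock values are 61, 175, 688, 281, 197.
min(61, 175, 688, 281, 197) = 61.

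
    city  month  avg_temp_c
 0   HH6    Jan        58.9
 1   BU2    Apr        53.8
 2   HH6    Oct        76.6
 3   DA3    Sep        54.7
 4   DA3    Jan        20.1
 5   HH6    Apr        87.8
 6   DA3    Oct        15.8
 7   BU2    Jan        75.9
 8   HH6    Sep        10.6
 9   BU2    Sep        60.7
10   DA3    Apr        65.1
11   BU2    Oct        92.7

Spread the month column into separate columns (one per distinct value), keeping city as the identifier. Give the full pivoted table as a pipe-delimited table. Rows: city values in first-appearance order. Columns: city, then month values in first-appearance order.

| city | Jan | Apr | Oct | Sep |
| HH6 | 58.9 | 87.8 | 76.6 | 10.6 |
| BU2 | 75.9 | 53.8 | 92.7 | 60.7 |
| DA3 | 20.1 | 65.1 | 15.8 | 54.7 |

Columns: city plus the 4 distinct month values (Jan, Apr, Oct, Sep).
For example, row HH6 column Jan takes avg_temp_c=58.9 from the long row (HH6, Jan).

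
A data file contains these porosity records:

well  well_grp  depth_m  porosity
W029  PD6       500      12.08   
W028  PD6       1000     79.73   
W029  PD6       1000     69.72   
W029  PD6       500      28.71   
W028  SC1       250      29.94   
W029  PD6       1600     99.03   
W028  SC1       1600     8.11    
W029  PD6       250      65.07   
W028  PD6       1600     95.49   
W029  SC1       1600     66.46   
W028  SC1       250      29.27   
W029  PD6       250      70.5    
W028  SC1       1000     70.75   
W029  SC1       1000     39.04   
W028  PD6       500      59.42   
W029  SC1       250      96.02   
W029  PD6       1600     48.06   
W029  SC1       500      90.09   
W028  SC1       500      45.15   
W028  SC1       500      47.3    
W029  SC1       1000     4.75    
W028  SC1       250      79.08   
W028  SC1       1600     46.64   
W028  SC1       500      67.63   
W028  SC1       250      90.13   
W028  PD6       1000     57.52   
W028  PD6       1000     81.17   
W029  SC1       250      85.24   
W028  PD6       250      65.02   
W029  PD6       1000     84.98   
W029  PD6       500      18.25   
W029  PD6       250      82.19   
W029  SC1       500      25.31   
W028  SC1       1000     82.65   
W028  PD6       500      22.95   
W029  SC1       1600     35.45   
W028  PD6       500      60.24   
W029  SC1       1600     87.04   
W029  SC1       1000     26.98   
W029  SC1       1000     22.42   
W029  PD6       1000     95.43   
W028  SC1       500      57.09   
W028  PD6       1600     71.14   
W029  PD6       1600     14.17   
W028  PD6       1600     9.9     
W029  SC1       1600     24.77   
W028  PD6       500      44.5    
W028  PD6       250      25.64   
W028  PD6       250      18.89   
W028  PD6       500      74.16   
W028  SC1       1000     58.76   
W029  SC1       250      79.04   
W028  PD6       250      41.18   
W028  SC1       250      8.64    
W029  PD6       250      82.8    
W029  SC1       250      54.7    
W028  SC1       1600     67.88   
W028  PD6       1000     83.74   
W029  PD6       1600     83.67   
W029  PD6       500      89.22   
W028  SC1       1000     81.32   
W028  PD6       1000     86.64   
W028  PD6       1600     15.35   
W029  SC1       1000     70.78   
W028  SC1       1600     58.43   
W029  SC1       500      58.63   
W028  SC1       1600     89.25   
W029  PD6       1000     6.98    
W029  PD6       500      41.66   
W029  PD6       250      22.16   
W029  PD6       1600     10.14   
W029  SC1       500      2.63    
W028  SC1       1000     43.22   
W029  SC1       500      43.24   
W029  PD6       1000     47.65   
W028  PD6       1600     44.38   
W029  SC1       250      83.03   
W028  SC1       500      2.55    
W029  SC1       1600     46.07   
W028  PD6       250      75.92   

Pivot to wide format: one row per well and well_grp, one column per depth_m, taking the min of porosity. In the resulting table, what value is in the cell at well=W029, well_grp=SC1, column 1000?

Rows with well=W029, well_grp=SC1 and depth_m=1000: porosity values are 39.04, 4.75, 26.98, 22.42, 70.78.
min(39.04, 4.75, 26.98, 22.42, 70.78) = 4.75.

4.75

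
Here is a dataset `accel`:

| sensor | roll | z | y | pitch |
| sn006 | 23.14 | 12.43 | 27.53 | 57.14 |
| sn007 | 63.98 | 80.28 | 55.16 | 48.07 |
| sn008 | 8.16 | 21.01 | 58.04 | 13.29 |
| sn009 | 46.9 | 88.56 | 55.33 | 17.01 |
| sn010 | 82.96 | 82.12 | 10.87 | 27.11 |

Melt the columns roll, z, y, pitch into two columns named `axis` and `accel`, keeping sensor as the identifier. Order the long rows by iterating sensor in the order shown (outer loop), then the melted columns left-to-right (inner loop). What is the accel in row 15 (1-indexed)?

20 rows total (5 × 4). Row 15: index ⌊(15-1)/4⌋ = 3 into sensor → sn009; (15-1) mod 4 = 2 into the melted columns → y.
So row 15 is (sn009, y, 55.33); accel = 55.33.

55.33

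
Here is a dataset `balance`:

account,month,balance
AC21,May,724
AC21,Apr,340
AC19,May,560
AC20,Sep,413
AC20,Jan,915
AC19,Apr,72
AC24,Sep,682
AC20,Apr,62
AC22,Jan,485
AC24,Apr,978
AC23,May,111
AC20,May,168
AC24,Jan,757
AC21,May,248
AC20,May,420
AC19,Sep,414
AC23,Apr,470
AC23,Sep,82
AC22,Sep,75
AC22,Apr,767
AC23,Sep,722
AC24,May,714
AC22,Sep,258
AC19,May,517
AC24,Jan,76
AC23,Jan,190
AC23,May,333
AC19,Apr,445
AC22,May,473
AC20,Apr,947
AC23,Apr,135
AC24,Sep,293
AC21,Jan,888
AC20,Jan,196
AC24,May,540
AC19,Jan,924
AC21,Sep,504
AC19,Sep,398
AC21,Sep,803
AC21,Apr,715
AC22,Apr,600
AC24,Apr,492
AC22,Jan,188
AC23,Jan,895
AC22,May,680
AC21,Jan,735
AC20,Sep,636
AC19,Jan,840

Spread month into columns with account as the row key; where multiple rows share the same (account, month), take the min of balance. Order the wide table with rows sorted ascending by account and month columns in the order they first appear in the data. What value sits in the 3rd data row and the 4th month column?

With rows sorted ascending by account, row 3 is account=AC21. month columns in first-appearance order: May, Apr, Sep, Jan; column 4 is Jan.
Long rows with account=AC21, month=Jan: min(888, 735) = 735.

735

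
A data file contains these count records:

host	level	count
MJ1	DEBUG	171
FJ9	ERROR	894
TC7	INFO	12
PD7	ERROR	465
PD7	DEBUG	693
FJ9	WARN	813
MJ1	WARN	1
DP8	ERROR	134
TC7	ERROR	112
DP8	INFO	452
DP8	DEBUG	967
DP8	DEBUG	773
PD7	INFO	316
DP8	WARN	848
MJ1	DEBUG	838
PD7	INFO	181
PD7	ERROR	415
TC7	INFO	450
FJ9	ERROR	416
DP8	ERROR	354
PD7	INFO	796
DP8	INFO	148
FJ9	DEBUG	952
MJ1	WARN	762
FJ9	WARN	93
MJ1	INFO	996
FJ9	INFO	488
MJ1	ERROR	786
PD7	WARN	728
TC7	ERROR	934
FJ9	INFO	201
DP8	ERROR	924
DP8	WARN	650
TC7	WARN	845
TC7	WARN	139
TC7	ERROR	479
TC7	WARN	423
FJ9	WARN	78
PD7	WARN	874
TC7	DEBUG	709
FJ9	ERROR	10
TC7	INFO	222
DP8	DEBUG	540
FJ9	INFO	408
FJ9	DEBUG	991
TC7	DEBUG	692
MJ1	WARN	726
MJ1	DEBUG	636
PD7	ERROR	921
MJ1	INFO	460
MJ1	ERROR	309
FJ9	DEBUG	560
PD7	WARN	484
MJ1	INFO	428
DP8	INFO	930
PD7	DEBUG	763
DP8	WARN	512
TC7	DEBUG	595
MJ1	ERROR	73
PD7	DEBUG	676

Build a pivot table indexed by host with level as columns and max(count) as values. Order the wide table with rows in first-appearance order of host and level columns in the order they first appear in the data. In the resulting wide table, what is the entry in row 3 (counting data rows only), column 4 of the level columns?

845

With rows in first-appearance order of host, row 3 is host=TC7. level columns in first-appearance order: DEBUG, ERROR, INFO, WARN; column 4 is WARN.
Long rows with host=TC7, level=WARN: max(845, 139, 423) = 845.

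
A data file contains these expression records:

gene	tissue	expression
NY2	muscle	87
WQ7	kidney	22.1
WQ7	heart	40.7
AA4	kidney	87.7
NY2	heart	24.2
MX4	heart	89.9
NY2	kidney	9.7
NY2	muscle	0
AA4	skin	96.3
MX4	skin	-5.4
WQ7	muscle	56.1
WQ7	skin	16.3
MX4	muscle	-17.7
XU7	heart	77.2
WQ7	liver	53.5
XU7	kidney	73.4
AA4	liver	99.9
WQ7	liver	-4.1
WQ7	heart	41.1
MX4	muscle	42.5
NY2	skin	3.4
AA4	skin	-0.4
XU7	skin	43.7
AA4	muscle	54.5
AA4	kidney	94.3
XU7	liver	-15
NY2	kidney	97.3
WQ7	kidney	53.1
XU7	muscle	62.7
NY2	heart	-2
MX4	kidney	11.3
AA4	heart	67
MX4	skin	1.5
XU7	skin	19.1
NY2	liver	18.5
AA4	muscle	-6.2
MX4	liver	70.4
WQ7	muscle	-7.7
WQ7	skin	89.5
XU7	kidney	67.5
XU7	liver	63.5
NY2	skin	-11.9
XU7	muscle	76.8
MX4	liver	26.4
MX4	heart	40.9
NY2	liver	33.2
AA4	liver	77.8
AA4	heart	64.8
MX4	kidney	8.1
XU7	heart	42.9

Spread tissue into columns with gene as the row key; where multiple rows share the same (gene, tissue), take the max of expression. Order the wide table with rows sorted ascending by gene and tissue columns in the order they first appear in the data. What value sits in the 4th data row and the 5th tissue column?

53.5

With rows sorted ascending by gene, row 4 is gene=WQ7. tissue columns in first-appearance order: muscle, kidney, heart, skin, liver; column 5 is liver.
Long rows with gene=WQ7, tissue=liver: max(53.5, -4.1) = 53.5.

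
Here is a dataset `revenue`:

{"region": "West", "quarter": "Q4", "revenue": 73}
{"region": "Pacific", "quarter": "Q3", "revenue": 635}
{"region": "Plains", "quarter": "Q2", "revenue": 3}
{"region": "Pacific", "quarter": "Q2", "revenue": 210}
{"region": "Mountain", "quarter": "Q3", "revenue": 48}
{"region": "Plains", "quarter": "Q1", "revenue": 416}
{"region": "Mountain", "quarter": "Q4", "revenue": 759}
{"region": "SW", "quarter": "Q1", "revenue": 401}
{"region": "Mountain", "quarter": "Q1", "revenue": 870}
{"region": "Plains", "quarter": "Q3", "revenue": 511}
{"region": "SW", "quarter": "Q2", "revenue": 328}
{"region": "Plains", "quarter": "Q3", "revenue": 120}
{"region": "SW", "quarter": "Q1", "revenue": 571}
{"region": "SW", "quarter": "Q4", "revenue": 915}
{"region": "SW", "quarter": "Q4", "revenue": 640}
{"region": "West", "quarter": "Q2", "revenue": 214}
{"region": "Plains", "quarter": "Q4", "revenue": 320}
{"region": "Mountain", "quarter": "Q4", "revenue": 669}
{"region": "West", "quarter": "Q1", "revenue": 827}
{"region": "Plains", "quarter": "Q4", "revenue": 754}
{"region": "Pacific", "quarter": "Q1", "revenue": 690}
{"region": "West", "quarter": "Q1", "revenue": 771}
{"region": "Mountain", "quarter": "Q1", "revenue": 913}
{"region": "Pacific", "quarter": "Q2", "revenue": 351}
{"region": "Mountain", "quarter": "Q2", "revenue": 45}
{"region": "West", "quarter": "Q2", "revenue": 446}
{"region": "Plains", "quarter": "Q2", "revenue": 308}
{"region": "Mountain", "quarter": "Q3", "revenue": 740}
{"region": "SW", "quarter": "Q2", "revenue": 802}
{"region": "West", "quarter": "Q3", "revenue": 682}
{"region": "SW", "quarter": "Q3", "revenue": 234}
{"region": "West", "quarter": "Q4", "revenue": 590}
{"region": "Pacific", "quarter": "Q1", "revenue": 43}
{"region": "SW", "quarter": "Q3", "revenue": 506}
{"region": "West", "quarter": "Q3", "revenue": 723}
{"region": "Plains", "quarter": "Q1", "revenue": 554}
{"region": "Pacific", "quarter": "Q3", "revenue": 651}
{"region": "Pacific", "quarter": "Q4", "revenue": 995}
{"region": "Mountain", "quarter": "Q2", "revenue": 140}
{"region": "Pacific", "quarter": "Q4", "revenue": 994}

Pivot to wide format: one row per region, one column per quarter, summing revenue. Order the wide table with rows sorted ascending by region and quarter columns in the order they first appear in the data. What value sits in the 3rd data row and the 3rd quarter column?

311

With rows sorted ascending by region, row 3 is region=Plains. quarter columns in first-appearance order: Q4, Q3, Q2, Q1; column 3 is Q2.
Long rows with region=Plains, quarter=Q2: 3 + 308 = 311.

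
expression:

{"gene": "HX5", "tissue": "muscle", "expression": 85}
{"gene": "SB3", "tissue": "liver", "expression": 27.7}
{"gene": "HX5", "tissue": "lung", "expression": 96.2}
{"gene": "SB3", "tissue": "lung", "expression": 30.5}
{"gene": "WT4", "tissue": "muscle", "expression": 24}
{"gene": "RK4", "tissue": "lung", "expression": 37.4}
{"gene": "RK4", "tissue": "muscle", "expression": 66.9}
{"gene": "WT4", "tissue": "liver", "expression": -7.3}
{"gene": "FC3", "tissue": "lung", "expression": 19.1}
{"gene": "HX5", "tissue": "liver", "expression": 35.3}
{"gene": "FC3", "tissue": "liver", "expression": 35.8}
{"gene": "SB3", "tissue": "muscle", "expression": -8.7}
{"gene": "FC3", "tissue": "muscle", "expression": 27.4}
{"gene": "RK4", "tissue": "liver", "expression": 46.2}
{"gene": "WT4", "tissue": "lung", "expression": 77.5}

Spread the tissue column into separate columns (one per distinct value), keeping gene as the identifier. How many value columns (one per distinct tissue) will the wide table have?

3 distinct tissue values: liver, muscle, lung.

3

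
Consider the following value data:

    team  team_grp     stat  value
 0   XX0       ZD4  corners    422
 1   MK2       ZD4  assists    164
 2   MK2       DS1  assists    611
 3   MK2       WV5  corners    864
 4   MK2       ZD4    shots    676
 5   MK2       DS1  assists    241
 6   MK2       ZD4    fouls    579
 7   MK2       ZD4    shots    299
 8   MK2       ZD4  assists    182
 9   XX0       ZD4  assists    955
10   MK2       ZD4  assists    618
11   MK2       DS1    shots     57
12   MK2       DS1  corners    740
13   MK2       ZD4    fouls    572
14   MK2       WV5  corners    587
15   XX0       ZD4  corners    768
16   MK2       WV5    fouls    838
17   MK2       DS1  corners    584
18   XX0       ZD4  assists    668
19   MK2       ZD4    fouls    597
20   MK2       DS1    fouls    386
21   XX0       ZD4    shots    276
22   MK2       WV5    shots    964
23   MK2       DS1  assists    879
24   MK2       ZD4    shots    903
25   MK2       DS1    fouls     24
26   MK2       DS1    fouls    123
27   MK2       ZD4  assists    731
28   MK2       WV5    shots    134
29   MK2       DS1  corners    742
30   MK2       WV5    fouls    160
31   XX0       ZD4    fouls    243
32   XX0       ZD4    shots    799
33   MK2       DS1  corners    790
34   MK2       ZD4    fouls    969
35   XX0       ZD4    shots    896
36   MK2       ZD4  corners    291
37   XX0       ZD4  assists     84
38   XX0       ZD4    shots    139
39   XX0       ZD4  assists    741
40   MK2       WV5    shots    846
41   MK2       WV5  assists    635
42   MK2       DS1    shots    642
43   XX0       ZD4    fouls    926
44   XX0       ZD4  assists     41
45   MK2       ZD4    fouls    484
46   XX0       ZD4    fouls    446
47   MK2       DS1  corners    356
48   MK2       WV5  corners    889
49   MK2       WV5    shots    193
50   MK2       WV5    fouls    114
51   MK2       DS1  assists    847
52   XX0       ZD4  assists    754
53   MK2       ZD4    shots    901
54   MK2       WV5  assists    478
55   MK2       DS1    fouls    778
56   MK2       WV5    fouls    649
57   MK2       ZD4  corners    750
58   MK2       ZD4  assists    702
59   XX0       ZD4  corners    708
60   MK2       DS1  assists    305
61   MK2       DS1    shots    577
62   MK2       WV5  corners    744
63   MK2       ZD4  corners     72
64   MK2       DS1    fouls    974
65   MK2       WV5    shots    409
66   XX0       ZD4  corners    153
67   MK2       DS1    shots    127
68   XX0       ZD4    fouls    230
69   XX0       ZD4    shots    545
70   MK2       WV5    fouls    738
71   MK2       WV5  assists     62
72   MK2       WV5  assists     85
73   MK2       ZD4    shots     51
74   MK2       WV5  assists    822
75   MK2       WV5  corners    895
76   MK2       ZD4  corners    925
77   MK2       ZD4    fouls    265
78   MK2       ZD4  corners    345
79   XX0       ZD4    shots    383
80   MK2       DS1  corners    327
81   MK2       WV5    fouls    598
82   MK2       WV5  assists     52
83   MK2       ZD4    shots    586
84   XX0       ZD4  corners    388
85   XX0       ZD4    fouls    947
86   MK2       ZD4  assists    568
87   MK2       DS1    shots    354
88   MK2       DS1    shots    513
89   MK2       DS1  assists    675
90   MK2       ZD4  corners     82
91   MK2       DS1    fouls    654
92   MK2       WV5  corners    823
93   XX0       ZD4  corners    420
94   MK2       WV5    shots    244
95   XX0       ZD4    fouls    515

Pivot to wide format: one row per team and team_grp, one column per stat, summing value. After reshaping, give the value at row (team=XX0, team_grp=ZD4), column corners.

Rows with team=XX0, team_grp=ZD4 and stat=corners: value values are 422, 768, 708, 153, 388, 420.
422 + 768 + 708 + 153 + 388 + 420 = 2859.

2859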